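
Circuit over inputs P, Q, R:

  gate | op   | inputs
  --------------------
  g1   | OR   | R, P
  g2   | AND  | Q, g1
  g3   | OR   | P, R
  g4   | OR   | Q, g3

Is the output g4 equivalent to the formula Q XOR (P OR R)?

No

g3 = P OR R
g4 = Q OR g3 = Q OR (P OR R)
At P=0, Q=1, R=1: circuit gives 1, formula gives 0.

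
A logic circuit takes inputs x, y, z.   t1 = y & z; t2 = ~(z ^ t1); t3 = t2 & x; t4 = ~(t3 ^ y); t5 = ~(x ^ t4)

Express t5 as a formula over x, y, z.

t1 = y & z
t2 = ~(z ^ t1) = ~(z ^ (y & z))
t3 = t2 & x = (~(z ^ (y & z))) & x
t4 = ~(t3 ^ y) = ~(((~(z ^ (y & z))) & x) ^ y)
t5 = ~(x ^ t4) = ~(x ^ (~(((~(z ^ (y & z))) & x) ^ y)))

~(x ^ (~(((~(z ^ (y & z))) & x) ^ y)))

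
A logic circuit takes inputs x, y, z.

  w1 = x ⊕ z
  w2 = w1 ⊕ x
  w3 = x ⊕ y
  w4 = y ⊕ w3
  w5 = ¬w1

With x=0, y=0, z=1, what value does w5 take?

w1 = 0 ⊕ 1 = 1
w5 = ¬1 = 0

0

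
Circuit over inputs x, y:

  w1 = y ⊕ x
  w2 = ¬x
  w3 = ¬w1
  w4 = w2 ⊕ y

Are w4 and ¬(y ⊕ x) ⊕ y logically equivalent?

w2 = ¬x
w4 = w2 ⊕ y = ¬x ⊕ y
At x=0, y=1: circuit gives 0, formula gives 1.

No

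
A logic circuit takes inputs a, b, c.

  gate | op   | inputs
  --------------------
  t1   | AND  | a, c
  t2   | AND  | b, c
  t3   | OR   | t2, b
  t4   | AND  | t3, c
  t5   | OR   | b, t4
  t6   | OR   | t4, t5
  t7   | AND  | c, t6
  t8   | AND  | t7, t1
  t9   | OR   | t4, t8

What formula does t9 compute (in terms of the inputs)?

t1 = a AND c
t2 = b AND c
t3 = t2 OR b = (b AND c) OR b
t4 = t3 AND c = ((b AND c) OR b) AND c
t5 = b OR t4 = b OR (((b AND c) OR b) AND c)
t6 = t4 OR t5 = (((b AND c) OR b) AND c) OR (b OR (((b AND c) OR b) AND c))
t7 = c AND t6 = c AND ((((b AND c) OR b) AND c) OR (b OR (((b AND c) OR b) AND c)))
t8 = t7 AND t1 = (c AND ((((b AND c) OR b) AND c) OR (b OR (((b AND c) OR b) AND c)))) AND (a AND c)
t9 = t4 OR t8 = (((b AND c) OR b) AND c) OR ((c AND ((((b AND c) OR b) AND c) OR (b OR (((b AND c) OR b) AND c)))) AND (a AND c))

(((b AND c) OR b) AND c) OR ((c AND ((((b AND c) OR b) AND c) OR (b OR (((b AND c) OR b) AND c)))) AND (a AND c))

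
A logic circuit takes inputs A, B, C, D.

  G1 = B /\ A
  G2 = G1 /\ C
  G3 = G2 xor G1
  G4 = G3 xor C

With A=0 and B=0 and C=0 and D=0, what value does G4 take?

0

G1 = 0 /\ 0 = 0
G2 = 0 /\ 0 = 0
G3 = 0 xor 0 = 0
G4 = 0 xor 0 = 0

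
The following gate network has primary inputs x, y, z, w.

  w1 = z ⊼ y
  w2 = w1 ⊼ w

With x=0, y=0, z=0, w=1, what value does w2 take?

0

w1 = 0 ⊼ 0 = 1
w2 = 1 ⊼ 1 = 0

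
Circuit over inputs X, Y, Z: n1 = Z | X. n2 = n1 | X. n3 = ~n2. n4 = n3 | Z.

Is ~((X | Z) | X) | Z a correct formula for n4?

Yes

n1 = Z | X
n2 = n1 | X = (Z | X) | X
n3 = ~n2 = ~((Z | X) | X)
n4 = n3 | Z = ~((Z | X) | X) | Z
At X=1, Y=0, Z=0: circuit gives 0, formula gives 0.
At X=0, Y=0, Z=0: circuit gives 1, formula gives 1.
Agrees on all 8 inputs.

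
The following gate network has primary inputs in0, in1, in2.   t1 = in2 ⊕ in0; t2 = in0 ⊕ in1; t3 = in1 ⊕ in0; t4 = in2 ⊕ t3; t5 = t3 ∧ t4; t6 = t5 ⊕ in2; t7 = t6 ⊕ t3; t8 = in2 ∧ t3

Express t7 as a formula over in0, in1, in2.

(((in1 ⊕ in0) ∧ (in2 ⊕ (in1 ⊕ in0))) ⊕ in2) ⊕ (in1 ⊕ in0)

t3 = in1 ⊕ in0
t4 = in2 ⊕ t3 = in2 ⊕ (in1 ⊕ in0)
t5 = t3 ∧ t4 = (in1 ⊕ in0) ∧ (in2 ⊕ (in1 ⊕ in0))
t6 = t5 ⊕ in2 = ((in1 ⊕ in0) ∧ (in2 ⊕ (in1 ⊕ in0))) ⊕ in2
t7 = t6 ⊕ t3 = (((in1 ⊕ in0) ∧ (in2 ⊕ (in1 ⊕ in0))) ⊕ in2) ⊕ (in1 ⊕ in0)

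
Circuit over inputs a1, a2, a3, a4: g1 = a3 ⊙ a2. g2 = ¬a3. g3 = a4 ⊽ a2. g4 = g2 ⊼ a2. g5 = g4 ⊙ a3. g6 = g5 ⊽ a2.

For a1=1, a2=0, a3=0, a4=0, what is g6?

g2 = ¬0 = 1
g4 = 1 ⊼ 0 = 1
g5 = 1 ⊙ 0 = 0
g6 = 0 ⊽ 0 = 1

1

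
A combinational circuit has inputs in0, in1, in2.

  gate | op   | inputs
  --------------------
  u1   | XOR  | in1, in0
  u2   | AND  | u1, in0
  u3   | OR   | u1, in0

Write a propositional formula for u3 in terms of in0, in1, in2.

(in1 XOR in0) OR in0

u1 = in1 XOR in0
u3 = u1 OR in0 = (in1 XOR in0) OR in0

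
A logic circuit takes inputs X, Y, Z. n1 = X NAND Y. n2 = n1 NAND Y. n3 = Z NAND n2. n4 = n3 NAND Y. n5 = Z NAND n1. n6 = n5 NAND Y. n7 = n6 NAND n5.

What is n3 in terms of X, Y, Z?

n1 = X NAND Y
n2 = n1 NAND Y = (X NAND Y) NAND Y
n3 = Z NAND n2 = Z NAND ((X NAND Y) NAND Y)

Z NAND ((X NAND Y) NAND Y)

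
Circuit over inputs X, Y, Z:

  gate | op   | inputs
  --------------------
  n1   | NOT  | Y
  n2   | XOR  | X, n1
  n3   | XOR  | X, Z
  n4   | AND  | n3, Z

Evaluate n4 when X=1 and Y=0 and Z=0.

0

n3 = 1 XOR 0 = 1
n4 = 1 AND 0 = 0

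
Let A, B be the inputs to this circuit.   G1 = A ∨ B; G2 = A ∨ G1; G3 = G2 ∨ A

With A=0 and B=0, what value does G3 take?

G1 = 0 ∨ 0 = 0
G2 = 0 ∨ 0 = 0
G3 = 0 ∨ 0 = 0

0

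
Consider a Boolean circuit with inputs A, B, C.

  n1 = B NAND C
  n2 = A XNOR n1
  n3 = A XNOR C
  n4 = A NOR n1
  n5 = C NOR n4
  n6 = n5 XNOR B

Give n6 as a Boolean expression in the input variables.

(C NOR (A NOR (B NAND C))) XNOR B

n1 = B NAND C
n4 = A NOR n1 = A NOR (B NAND C)
n5 = C NOR n4 = C NOR (A NOR (B NAND C))
n6 = n5 XNOR B = (C NOR (A NOR (B NAND C))) XNOR B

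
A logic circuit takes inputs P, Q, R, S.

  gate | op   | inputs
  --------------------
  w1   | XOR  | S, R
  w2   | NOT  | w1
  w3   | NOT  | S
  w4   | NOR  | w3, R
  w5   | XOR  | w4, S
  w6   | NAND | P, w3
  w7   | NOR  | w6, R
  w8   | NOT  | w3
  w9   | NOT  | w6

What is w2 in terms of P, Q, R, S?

NOT (S XOR R)

w1 = S XOR R
w2 = NOT w1 = NOT (S XOR R)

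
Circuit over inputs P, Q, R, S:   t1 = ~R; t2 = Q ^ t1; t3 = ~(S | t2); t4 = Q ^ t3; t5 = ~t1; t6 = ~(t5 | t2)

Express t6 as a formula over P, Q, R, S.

~(~~R | (Q ^ ~R))

t1 = ~R
t2 = Q ^ t1 = Q ^ ~R
t5 = ~t1 = ~~R
t6 = ~(t5 | t2) = ~(~~R | (Q ^ ~R))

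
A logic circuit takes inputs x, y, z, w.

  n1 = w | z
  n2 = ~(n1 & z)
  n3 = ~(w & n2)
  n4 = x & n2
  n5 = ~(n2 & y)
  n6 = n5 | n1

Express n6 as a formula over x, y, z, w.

(~((~((w | z) & z)) & y)) | (w | z)

n1 = w | z
n2 = ~(n1 & z) = ~((w | z) & z)
n5 = ~(n2 & y) = ~((~((w | z) & z)) & y)
n6 = n5 | n1 = (~((~((w | z) & z)) & y)) | (w | z)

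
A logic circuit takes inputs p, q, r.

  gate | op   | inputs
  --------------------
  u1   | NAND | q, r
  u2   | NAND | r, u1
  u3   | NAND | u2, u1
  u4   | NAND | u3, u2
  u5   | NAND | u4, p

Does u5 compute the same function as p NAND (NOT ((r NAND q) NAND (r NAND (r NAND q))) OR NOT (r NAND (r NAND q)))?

Yes

u1 = q NAND r
u2 = r NAND u1 = r NAND (q NAND r)
u3 = u2 NAND u1 = (r NAND (q NAND r)) NAND (q NAND r)
u4 = u3 NAND u2 = ((r NAND (q NAND r)) NAND (q NAND r)) NAND (r NAND (q NAND r))
u5 = u4 NAND p = (((r NAND (q NAND r)) NAND (q NAND r)) NAND (r NAND (q NAND r))) NAND p
At p=1, q=0, r=0: circuit gives 0, formula gives 0.
At p=0, q=0, r=0: circuit gives 1, formula gives 1.
Agrees on all 8 inputs.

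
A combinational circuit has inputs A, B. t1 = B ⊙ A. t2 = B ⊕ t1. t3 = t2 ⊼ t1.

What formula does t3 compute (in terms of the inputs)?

t1 = B ⊙ A
t2 = B ⊕ t1 = B ⊕ (B ⊙ A)
t3 = t2 ⊼ t1 = (B ⊕ (B ⊙ A)) ⊼ (B ⊙ A)

(B ⊕ (B ⊙ A)) ⊼ (B ⊙ A)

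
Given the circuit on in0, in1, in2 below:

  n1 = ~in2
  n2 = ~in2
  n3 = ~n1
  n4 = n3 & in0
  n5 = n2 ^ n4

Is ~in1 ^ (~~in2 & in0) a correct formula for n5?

No

n1 = ~in2
n2 = ~in2
n3 = ~n1 = ~~in2
n4 = n3 & in0 = ~~in2 & in0
n5 = n2 ^ n4 = ~in2 ^ (~~in2 & in0)
At in0=0, in1=0, in2=1: circuit gives 0, formula gives 1.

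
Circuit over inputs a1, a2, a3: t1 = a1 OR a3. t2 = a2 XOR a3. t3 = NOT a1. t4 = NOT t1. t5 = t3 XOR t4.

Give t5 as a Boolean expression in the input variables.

NOT a1 XOR NOT (a1 OR a3)

t1 = a1 OR a3
t3 = NOT a1
t4 = NOT t1 = NOT (a1 OR a3)
t5 = t3 XOR t4 = NOT a1 XOR NOT (a1 OR a3)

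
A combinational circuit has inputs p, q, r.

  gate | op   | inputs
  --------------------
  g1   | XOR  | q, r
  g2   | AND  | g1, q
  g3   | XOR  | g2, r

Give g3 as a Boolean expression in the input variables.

g1 = q XOR r
g2 = g1 AND q = (q XOR r) AND q
g3 = g2 XOR r = ((q XOR r) AND q) XOR r

((q XOR r) AND q) XOR r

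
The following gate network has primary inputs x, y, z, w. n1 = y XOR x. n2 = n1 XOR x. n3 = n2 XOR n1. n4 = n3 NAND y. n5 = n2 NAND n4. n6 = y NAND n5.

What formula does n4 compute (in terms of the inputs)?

(((y XOR x) XOR x) XOR (y XOR x)) NAND y

n1 = y XOR x
n2 = n1 XOR x = (y XOR x) XOR x
n3 = n2 XOR n1 = ((y XOR x) XOR x) XOR (y XOR x)
n4 = n3 NAND y = (((y XOR x) XOR x) XOR (y XOR x)) NAND y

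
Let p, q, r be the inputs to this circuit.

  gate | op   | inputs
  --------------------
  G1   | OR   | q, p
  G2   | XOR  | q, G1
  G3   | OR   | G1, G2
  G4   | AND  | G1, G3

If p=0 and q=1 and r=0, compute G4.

1

G1 = 1 OR 0 = 1
G2 = 1 XOR 1 = 0
G3 = 1 OR 0 = 1
G4 = 1 AND 1 = 1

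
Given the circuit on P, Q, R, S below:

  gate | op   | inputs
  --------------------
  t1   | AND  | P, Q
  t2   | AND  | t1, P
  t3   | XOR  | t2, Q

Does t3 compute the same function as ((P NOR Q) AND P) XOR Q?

No

t1 = P AND Q
t2 = t1 AND P = (P AND Q) AND P
t3 = t2 XOR Q = ((P AND Q) AND P) XOR Q
At P=1, Q=1, R=0, S=0: circuit gives 0, formula gives 1.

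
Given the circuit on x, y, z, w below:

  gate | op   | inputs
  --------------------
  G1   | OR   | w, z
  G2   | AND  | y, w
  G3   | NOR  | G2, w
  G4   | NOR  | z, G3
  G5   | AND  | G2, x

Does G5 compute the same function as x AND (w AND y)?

G2 = y AND w
G5 = G2 AND x = (y AND w) AND x
At x=0, y=0, z=0, w=0: circuit gives 0, formula gives 0.
At x=1, y=1, z=0, w=1: circuit gives 1, formula gives 1.
Agrees on all 16 inputs.

Yes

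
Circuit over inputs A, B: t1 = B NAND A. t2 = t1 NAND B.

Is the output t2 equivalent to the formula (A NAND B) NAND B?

Yes

t1 = B NAND A
t2 = t1 NAND B = (B NAND A) NAND B
At A=0, B=1: circuit gives 0, formula gives 0.
At A=0, B=0: circuit gives 1, formula gives 1.
Agrees on all 4 inputs.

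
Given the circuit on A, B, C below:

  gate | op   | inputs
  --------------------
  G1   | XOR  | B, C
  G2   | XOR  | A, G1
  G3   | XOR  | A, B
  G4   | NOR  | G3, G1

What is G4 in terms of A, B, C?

G1 = B XOR C
G3 = A XOR B
G4 = G3 NOR G1 = (A XOR B) NOR (B XOR C)

(A XOR B) NOR (B XOR C)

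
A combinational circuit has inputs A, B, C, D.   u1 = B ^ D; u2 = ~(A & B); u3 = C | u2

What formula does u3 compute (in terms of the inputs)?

u2 = ~(A & B)
u3 = C | u2 = C | (~(A & B))

C | (~(A & B))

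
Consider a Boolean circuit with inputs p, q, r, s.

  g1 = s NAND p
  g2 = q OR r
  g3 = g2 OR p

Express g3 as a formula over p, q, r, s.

g2 = q OR r
g3 = g2 OR p = (q OR r) OR p

(q OR r) OR p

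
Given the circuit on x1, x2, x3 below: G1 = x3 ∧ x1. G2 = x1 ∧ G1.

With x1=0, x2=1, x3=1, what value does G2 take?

G1 = 1 ∧ 0 = 0
G2 = 0 ∧ 0 = 0

0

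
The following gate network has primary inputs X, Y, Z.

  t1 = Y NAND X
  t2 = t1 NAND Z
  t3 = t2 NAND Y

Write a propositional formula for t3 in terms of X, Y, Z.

((Y NAND X) NAND Z) NAND Y

t1 = Y NAND X
t2 = t1 NAND Z = (Y NAND X) NAND Z
t3 = t2 NAND Y = ((Y NAND X) NAND Z) NAND Y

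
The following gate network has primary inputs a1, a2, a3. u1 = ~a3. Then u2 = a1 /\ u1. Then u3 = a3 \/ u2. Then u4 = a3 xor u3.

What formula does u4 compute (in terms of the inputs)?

u1 = ~a3
u2 = a1 /\ u1 = a1 /\ ~a3
u3 = a3 \/ u2 = a3 \/ (a1 /\ ~a3)
u4 = a3 xor u3 = a3 xor (a3 \/ (a1 /\ ~a3))

a3 xor (a3 \/ (a1 /\ ~a3))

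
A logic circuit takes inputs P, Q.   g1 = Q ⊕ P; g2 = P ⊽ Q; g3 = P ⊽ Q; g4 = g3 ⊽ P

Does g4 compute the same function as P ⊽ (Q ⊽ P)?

g3 = P ⊽ Q
g4 = g3 ⊽ P = (P ⊽ Q) ⊽ P
At P=0, Q=0: circuit gives 0, formula gives 0.
At P=0, Q=1: circuit gives 1, formula gives 1.
Agrees on all 4 inputs.

Yes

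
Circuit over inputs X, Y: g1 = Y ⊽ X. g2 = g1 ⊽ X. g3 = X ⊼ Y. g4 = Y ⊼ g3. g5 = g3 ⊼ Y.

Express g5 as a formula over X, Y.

g3 = X ⊼ Y
g5 = g3 ⊼ Y = (X ⊼ Y) ⊼ Y

(X ⊼ Y) ⊼ Y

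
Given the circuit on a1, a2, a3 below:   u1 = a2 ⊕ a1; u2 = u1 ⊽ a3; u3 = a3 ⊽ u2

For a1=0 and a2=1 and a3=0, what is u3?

u1 = 1 ⊕ 0 = 1
u2 = 1 ⊽ 0 = 0
u3 = 0 ⊽ 0 = 1

1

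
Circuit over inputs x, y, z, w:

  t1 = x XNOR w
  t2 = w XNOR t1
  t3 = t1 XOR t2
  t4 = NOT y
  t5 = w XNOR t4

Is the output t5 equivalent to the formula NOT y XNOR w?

Yes

t4 = NOT y
t5 = w XNOR t4 = w XNOR NOT y
At x=0, y=0, z=0, w=0: circuit gives 0, formula gives 0.
At x=0, y=0, z=0, w=1: circuit gives 1, formula gives 1.
Agrees on all 16 inputs.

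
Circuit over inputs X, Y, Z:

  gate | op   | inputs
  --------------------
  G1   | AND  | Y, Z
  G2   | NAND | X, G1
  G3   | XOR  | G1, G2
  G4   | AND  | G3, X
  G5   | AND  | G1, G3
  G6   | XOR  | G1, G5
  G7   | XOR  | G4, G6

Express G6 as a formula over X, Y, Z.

(Y AND Z) XOR ((Y AND Z) AND ((Y AND Z) XOR (X NAND (Y AND Z))))

G1 = Y AND Z
G2 = X NAND G1 = X NAND (Y AND Z)
G3 = G1 XOR G2 = (Y AND Z) XOR (X NAND (Y AND Z))
G5 = G1 AND G3 = (Y AND Z) AND ((Y AND Z) XOR (X NAND (Y AND Z)))
G6 = G1 XOR G5 = (Y AND Z) XOR ((Y AND Z) AND ((Y AND Z) XOR (X NAND (Y AND Z))))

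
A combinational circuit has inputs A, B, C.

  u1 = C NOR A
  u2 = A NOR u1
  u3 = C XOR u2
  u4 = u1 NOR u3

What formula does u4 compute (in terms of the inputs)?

(C NOR A) NOR (C XOR (A NOR (C NOR A)))

u1 = C NOR A
u2 = A NOR u1 = A NOR (C NOR A)
u3 = C XOR u2 = C XOR (A NOR (C NOR A))
u4 = u1 NOR u3 = (C NOR A) NOR (C XOR (A NOR (C NOR A)))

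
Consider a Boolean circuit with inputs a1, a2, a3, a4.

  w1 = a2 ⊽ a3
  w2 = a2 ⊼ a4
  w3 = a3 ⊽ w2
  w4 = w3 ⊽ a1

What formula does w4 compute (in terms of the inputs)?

(a3 ⊽ (a2 ⊼ a4)) ⊽ a1

w2 = a2 ⊼ a4
w3 = a3 ⊽ w2 = a3 ⊽ (a2 ⊼ a4)
w4 = w3 ⊽ a1 = (a3 ⊽ (a2 ⊼ a4)) ⊽ a1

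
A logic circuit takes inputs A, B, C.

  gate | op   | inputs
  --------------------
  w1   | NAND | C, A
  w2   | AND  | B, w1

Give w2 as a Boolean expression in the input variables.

w1 = C NAND A
w2 = B AND w1 = B AND (C NAND A)

B AND (C NAND A)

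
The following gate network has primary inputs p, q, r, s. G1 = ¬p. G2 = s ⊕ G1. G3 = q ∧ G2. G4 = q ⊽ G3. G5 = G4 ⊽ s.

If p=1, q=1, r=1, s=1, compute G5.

G1 = ¬1 = 0
G2 = 1 ⊕ 0 = 1
G3 = 1 ∧ 1 = 1
G4 = 1 ⊽ 1 = 0
G5 = 0 ⊽ 1 = 0

0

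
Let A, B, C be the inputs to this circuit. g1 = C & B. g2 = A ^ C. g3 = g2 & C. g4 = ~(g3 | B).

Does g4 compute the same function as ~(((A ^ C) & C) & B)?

g2 = A ^ C
g3 = g2 & C = (A ^ C) & C
g4 = ~(g3 | B) = ~(((A ^ C) & C) | B)
At A=0, B=0, C=1: circuit gives 0, formula gives 1.

No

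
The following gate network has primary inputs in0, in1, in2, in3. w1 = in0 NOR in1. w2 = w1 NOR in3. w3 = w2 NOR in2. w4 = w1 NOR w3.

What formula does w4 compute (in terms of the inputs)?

(in0 NOR in1) NOR (((in0 NOR in1) NOR in3) NOR in2)

w1 = in0 NOR in1
w2 = w1 NOR in3 = (in0 NOR in1) NOR in3
w3 = w2 NOR in2 = ((in0 NOR in1) NOR in3) NOR in2
w4 = w1 NOR w3 = (in0 NOR in1) NOR (((in0 NOR in1) NOR in3) NOR in2)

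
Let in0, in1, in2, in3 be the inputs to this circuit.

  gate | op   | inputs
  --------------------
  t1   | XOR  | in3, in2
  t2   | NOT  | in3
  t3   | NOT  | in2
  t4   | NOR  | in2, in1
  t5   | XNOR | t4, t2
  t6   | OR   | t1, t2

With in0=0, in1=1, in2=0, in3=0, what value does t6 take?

t1 = 0 XOR 0 = 0
t2 = NOT 0 = 1
t6 = 0 OR 1 = 1

1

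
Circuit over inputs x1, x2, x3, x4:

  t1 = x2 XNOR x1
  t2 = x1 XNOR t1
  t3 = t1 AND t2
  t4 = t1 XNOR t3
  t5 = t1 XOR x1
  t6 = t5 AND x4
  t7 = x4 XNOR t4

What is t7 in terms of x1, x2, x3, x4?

t1 = x2 XNOR x1
t2 = x1 XNOR t1 = x1 XNOR (x2 XNOR x1)
t3 = t1 AND t2 = (x2 XNOR x1) AND (x1 XNOR (x2 XNOR x1))
t4 = t1 XNOR t3 = (x2 XNOR x1) XNOR ((x2 XNOR x1) AND (x1 XNOR (x2 XNOR x1)))
t7 = x4 XNOR t4 = x4 XNOR ((x2 XNOR x1) XNOR ((x2 XNOR x1) AND (x1 XNOR (x2 XNOR x1))))

x4 XNOR ((x2 XNOR x1) XNOR ((x2 XNOR x1) AND (x1 XNOR (x2 XNOR x1))))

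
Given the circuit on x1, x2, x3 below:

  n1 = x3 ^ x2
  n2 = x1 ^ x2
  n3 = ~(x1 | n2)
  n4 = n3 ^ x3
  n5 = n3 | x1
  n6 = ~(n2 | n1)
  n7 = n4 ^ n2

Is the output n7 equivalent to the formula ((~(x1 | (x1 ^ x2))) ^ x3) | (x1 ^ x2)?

No

n2 = x1 ^ x2
n3 = ~(x1 | n2) = ~(x1 | (x1 ^ x2))
n4 = n3 ^ x3 = (~(x1 | (x1 ^ x2))) ^ x3
n7 = n4 ^ n2 = ((~(x1 | (x1 ^ x2))) ^ x3) ^ (x1 ^ x2)
At x1=0, x2=1, x3=1: circuit gives 0, formula gives 1.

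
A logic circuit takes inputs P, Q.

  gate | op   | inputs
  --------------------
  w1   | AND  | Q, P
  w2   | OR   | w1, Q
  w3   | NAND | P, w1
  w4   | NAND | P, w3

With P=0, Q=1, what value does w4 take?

w1 = 1 AND 0 = 0
w3 = 0 NAND 0 = 1
w4 = 0 NAND 1 = 1

1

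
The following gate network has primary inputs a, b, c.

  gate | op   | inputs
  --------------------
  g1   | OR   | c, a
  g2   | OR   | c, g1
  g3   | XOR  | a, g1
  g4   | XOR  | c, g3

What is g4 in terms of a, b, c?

c XOR (a XOR (c OR a))

g1 = c OR a
g3 = a XOR g1 = a XOR (c OR a)
g4 = c XOR g3 = c XOR (a XOR (c OR a))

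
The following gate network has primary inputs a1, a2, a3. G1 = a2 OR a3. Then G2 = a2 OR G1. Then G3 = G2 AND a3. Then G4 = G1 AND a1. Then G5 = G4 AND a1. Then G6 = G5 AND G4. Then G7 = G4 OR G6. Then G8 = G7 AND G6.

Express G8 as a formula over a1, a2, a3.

(((a2 OR a3) AND a1) OR ((((a2 OR a3) AND a1) AND a1) AND ((a2 OR a3) AND a1))) AND ((((a2 OR a3) AND a1) AND a1) AND ((a2 OR a3) AND a1))

G1 = a2 OR a3
G4 = G1 AND a1 = (a2 OR a3) AND a1
G5 = G4 AND a1 = ((a2 OR a3) AND a1) AND a1
G6 = G5 AND G4 = (((a2 OR a3) AND a1) AND a1) AND ((a2 OR a3) AND a1)
G7 = G4 OR G6 = ((a2 OR a3) AND a1) OR ((((a2 OR a3) AND a1) AND a1) AND ((a2 OR a3) AND a1))
G8 = G7 AND G6 = (((a2 OR a3) AND a1) OR ((((a2 OR a3) AND a1) AND a1) AND ((a2 OR a3) AND a1))) AND ((((a2 OR a3) AND a1) AND a1) AND ((a2 OR a3) AND a1))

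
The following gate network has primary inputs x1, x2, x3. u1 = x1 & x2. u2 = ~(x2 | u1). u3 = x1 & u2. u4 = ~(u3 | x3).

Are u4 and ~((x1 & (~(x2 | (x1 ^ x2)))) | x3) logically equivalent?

u1 = x1 & x2
u2 = ~(x2 | u1) = ~(x2 | (x1 & x2))
u3 = x1 & u2 = x1 & (~(x2 | (x1 & x2)))
u4 = ~(u3 | x3) = ~((x1 & (~(x2 | (x1 & x2)))) | x3)
At x1=1, x2=0, x3=0: circuit gives 0, formula gives 1.

No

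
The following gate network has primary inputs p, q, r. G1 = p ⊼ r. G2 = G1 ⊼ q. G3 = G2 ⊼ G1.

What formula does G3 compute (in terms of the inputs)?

G1 = p ⊼ r
G2 = G1 ⊼ q = (p ⊼ r) ⊼ q
G3 = G2 ⊼ G1 = ((p ⊼ r) ⊼ q) ⊼ (p ⊼ r)

((p ⊼ r) ⊼ q) ⊼ (p ⊼ r)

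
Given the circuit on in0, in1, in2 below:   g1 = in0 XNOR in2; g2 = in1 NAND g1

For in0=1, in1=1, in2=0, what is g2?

g1 = 1 XNOR 0 = 0
g2 = 1 NAND 0 = 1

1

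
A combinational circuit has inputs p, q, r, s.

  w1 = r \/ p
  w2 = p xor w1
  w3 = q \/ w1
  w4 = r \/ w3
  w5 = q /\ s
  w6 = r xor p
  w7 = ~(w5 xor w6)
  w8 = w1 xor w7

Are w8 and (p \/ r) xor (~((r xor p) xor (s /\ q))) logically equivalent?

Yes

w1 = r \/ p
w5 = q /\ s
w6 = r xor p
w7 = ~(w5 xor w6) = ~((q /\ s) xor (r xor p))
w8 = w1 xor w7 = (r \/ p) xor (~((q /\ s) xor (r xor p)))
At p=0, q=1, r=0, s=1: circuit gives 0, formula gives 0.
At p=0, q=0, r=0, s=0: circuit gives 1, formula gives 1.
Agrees on all 16 inputs.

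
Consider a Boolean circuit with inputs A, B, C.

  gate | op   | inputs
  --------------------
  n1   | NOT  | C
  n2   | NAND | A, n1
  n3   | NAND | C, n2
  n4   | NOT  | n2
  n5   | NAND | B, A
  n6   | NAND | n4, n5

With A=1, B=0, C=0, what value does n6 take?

0

n1 = NOT 0 = 1
n2 = 1 NAND 1 = 0
n4 = NOT 0 = 1
n5 = 0 NAND 1 = 1
n6 = 1 NAND 1 = 0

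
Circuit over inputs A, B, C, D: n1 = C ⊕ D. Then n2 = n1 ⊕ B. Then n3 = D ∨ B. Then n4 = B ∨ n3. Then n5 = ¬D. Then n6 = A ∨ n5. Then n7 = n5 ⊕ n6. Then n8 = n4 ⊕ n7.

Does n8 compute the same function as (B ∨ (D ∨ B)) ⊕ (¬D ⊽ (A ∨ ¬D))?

n3 = D ∨ B
n4 = B ∨ n3 = B ∨ (D ∨ B)
n5 = ¬D
n6 = A ∨ n5 = A ∨ ¬D
n7 = n5 ⊕ n6 = ¬D ⊕ (A ∨ ¬D)
n8 = n4 ⊕ n7 = (B ∨ (D ∨ B)) ⊕ (¬D ⊕ (A ∨ ¬D))
At A=0, B=0, C=0, D=1: circuit gives 1, formula gives 0.

No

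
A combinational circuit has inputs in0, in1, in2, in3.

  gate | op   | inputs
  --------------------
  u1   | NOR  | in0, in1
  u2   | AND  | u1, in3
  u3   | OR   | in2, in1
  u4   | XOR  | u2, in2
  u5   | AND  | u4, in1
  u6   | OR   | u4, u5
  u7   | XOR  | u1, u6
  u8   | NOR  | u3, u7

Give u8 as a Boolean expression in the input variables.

(in2 OR in1) NOR ((in0 NOR in1) XOR ((((in0 NOR in1) AND in3) XOR in2) OR ((((in0 NOR in1) AND in3) XOR in2) AND in1)))

u1 = in0 NOR in1
u2 = u1 AND in3 = (in0 NOR in1) AND in3
u3 = in2 OR in1
u4 = u2 XOR in2 = ((in0 NOR in1) AND in3) XOR in2
u5 = u4 AND in1 = (((in0 NOR in1) AND in3) XOR in2) AND in1
u6 = u4 OR u5 = (((in0 NOR in1) AND in3) XOR in2) OR ((((in0 NOR in1) AND in3) XOR in2) AND in1)
u7 = u1 XOR u6 = (in0 NOR in1) XOR ((((in0 NOR in1) AND in3) XOR in2) OR ((((in0 NOR in1) AND in3) XOR in2) AND in1))
u8 = u3 NOR u7 = (in2 OR in1) NOR ((in0 NOR in1) XOR ((((in0 NOR in1) AND in3) XOR in2) OR ((((in0 NOR in1) AND in3) XOR in2) AND in1)))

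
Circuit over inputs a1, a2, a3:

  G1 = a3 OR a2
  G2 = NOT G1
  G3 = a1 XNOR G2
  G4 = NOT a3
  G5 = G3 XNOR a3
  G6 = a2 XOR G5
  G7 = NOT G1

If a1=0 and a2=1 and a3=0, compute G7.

0

G1 = 0 OR 1 = 1
G7 = NOT 1 = 0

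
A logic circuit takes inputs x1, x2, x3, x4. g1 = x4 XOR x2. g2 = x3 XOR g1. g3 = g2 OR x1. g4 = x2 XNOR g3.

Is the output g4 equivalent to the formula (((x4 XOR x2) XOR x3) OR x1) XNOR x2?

Yes

g1 = x4 XOR x2
g2 = x3 XOR g1 = x3 XOR (x4 XOR x2)
g3 = g2 OR x1 = (x3 XOR (x4 XOR x2)) OR x1
g4 = x2 XNOR g3 = x2 XNOR ((x3 XOR (x4 XOR x2)) OR x1)
At x1=0, x2=0, x3=0, x4=1: circuit gives 0, formula gives 0.
At x1=0, x2=0, x3=0, x4=0: circuit gives 1, formula gives 1.
Agrees on all 16 inputs.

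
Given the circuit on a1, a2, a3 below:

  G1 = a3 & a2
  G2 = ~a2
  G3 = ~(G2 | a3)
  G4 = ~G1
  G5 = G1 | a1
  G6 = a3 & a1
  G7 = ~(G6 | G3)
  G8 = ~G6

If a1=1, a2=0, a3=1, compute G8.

0

G6 = 1 & 1 = 1
G8 = ~1 = 0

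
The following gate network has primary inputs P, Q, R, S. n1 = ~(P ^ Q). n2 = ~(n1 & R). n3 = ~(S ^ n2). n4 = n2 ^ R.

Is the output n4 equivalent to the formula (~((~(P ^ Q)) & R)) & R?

n1 = ~(P ^ Q)
n2 = ~(n1 & R) = ~((~(P ^ Q)) & R)
n4 = n2 ^ R = (~((~(P ^ Q)) & R)) ^ R
At P=0, Q=0, R=0, S=0: circuit gives 1, formula gives 0.

No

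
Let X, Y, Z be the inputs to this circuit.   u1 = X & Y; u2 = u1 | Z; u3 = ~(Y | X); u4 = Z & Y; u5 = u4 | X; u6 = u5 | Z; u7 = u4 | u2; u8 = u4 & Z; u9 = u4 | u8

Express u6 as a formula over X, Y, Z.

((Z & Y) | X) | Z

u4 = Z & Y
u5 = u4 | X = (Z & Y) | X
u6 = u5 | Z = ((Z & Y) | X) | Z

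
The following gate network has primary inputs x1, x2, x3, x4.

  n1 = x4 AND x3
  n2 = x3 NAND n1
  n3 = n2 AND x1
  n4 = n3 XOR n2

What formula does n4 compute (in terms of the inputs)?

n1 = x4 AND x3
n2 = x3 NAND n1 = x3 NAND (x4 AND x3)
n3 = n2 AND x1 = (x3 NAND (x4 AND x3)) AND x1
n4 = n3 XOR n2 = ((x3 NAND (x4 AND x3)) AND x1) XOR (x3 NAND (x4 AND x3))

((x3 NAND (x4 AND x3)) AND x1) XOR (x3 NAND (x4 AND x3))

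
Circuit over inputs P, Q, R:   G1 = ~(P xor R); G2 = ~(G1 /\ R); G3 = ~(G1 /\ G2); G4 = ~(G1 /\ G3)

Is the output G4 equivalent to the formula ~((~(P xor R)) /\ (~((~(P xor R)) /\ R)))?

G1 = ~(P xor R)
G2 = ~(G1 /\ R) = ~((~(P xor R)) /\ R)
G3 = ~(G1 /\ G2) = ~((~(P xor R)) /\ (~((~(P xor R)) /\ R)))
G4 = ~(G1 /\ G3) = ~((~(P xor R)) /\ (~((~(P xor R)) /\ (~((~(P xor R)) /\ R)))))
At P=0, Q=0, R=0: circuit gives 1, formula gives 0.

No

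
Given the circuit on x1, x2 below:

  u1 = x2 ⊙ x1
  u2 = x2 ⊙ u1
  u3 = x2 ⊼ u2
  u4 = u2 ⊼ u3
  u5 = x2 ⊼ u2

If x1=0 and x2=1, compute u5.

u1 = 1 ⊙ 0 = 0
u2 = 1 ⊙ 0 = 0
u5 = 1 ⊼ 0 = 1

1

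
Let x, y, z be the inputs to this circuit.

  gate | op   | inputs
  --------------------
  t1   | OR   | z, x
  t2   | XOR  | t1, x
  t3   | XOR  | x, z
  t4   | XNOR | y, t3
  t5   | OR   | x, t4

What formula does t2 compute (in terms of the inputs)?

(z OR x) XOR x

t1 = z OR x
t2 = t1 XOR x = (z OR x) XOR x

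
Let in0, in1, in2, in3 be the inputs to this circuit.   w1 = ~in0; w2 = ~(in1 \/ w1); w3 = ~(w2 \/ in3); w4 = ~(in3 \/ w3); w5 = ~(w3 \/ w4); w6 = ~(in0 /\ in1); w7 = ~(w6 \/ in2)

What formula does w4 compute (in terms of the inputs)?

~(in3 \/ (~((~(in1 \/ ~in0)) \/ in3)))

w1 = ~in0
w2 = ~(in1 \/ w1) = ~(in1 \/ ~in0)
w3 = ~(w2 \/ in3) = ~((~(in1 \/ ~in0)) \/ in3)
w4 = ~(in3 \/ w3) = ~(in3 \/ (~((~(in1 \/ ~in0)) \/ in3)))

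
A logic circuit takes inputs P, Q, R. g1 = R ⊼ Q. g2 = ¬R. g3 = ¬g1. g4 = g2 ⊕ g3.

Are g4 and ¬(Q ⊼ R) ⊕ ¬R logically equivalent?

Yes

g1 = R ⊼ Q
g2 = ¬R
g3 = ¬g1 = ¬(R ⊼ Q)
g4 = g2 ⊕ g3 = ¬R ⊕ ¬(R ⊼ Q)
At P=0, Q=0, R=1: circuit gives 0, formula gives 0.
At P=0, Q=0, R=0: circuit gives 1, formula gives 1.
Agrees on all 8 inputs.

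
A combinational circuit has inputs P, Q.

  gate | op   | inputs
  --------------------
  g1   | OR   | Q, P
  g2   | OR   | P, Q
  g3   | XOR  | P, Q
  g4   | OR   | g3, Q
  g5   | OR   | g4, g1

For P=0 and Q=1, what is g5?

1

g1 = 1 OR 0 = 1
g3 = 0 XOR 1 = 1
g4 = 1 OR 1 = 1
g5 = 1 OR 1 = 1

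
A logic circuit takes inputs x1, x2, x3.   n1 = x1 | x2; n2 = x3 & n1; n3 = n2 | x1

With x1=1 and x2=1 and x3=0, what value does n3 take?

n1 = 1 | 1 = 1
n2 = 0 & 1 = 0
n3 = 0 | 1 = 1

1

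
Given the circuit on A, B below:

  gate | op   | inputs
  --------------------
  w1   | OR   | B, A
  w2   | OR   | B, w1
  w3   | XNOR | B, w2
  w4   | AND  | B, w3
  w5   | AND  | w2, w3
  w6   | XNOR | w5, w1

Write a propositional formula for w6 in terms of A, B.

w1 = B OR A
w2 = B OR w1 = B OR (B OR A)
w3 = B XNOR w2 = B XNOR (B OR (B OR A))
w5 = w2 AND w3 = (B OR (B OR A)) AND (B XNOR (B OR (B OR A)))
w6 = w5 XNOR w1 = ((B OR (B OR A)) AND (B XNOR (B OR (B OR A)))) XNOR (B OR A)

((B OR (B OR A)) AND (B XNOR (B OR (B OR A)))) XNOR (B OR A)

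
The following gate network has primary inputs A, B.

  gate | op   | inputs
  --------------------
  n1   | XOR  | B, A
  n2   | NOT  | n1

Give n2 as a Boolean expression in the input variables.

n1 = B XOR A
n2 = NOT n1 = NOT (B XOR A)

NOT (B XOR A)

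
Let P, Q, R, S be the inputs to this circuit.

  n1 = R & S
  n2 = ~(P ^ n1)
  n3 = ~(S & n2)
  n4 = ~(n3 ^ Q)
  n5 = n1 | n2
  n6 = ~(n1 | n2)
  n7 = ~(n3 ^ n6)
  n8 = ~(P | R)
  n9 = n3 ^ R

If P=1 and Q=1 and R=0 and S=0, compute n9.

n1 = 0 & 0 = 0
n2 = ~(1 ^ 0) = 0
n3 = ~(0 & 0) = 1
n9 = 1 ^ 0 = 1

1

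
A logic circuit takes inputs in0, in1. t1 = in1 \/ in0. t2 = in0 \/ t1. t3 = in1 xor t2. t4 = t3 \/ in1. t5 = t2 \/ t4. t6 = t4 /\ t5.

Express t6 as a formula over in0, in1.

((in1 xor (in0 \/ (in1 \/ in0))) \/ in1) /\ ((in0 \/ (in1 \/ in0)) \/ ((in1 xor (in0 \/ (in1 \/ in0))) \/ in1))

t1 = in1 \/ in0
t2 = in0 \/ t1 = in0 \/ (in1 \/ in0)
t3 = in1 xor t2 = in1 xor (in0 \/ (in1 \/ in0))
t4 = t3 \/ in1 = (in1 xor (in0 \/ (in1 \/ in0))) \/ in1
t5 = t2 \/ t4 = (in0 \/ (in1 \/ in0)) \/ ((in1 xor (in0 \/ (in1 \/ in0))) \/ in1)
t6 = t4 /\ t5 = ((in1 xor (in0 \/ (in1 \/ in0))) \/ in1) /\ ((in0 \/ (in1 \/ in0)) \/ ((in1 xor (in0 \/ (in1 \/ in0))) \/ in1))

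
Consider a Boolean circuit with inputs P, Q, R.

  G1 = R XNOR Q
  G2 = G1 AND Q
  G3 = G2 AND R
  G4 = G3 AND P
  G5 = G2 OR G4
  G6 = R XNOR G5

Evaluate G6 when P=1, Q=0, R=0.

1

G1 = 0 XNOR 0 = 1
G2 = 1 AND 0 = 0
G3 = 0 AND 0 = 0
G4 = 0 AND 1 = 0
G5 = 0 OR 0 = 0
G6 = 0 XNOR 0 = 1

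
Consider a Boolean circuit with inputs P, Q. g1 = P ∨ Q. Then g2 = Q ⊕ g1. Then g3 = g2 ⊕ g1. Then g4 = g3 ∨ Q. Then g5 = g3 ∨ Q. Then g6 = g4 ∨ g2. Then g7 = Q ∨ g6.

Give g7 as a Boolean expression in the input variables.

g1 = P ∨ Q
g2 = Q ⊕ g1 = Q ⊕ (P ∨ Q)
g3 = g2 ⊕ g1 = (Q ⊕ (P ∨ Q)) ⊕ (P ∨ Q)
g4 = g3 ∨ Q = ((Q ⊕ (P ∨ Q)) ⊕ (P ∨ Q)) ∨ Q
g6 = g4 ∨ g2 = (((Q ⊕ (P ∨ Q)) ⊕ (P ∨ Q)) ∨ Q) ∨ (Q ⊕ (P ∨ Q))
g7 = Q ∨ g6 = Q ∨ ((((Q ⊕ (P ∨ Q)) ⊕ (P ∨ Q)) ∨ Q) ∨ (Q ⊕ (P ∨ Q)))

Q ∨ ((((Q ⊕ (P ∨ Q)) ⊕ (P ∨ Q)) ∨ Q) ∨ (Q ⊕ (P ∨ Q)))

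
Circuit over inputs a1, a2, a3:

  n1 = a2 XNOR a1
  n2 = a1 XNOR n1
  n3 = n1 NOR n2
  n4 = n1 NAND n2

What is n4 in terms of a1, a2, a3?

(a2 XNOR a1) NAND (a1 XNOR (a2 XNOR a1))

n1 = a2 XNOR a1
n2 = a1 XNOR n1 = a1 XNOR (a2 XNOR a1)
n4 = n1 NAND n2 = (a2 XNOR a1) NAND (a1 XNOR (a2 XNOR a1))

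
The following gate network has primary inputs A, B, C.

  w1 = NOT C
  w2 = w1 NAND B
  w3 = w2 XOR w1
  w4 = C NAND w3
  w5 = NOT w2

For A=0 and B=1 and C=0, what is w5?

w1 = NOT 0 = 1
w2 = 1 NAND 1 = 0
w5 = NOT 0 = 1

1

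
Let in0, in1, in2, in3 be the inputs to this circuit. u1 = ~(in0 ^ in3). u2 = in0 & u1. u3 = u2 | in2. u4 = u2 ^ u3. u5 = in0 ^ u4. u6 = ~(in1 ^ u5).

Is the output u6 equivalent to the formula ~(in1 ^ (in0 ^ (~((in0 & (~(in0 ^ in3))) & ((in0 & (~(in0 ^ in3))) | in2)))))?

No

u1 = ~(in0 ^ in3)
u2 = in0 & u1 = in0 & (~(in0 ^ in3))
u3 = u2 | in2 = (in0 & (~(in0 ^ in3))) | in2
u4 = u2 ^ u3 = (in0 & (~(in0 ^ in3))) ^ ((in0 & (~(in0 ^ in3))) | in2)
u5 = in0 ^ u4 = in0 ^ ((in0 & (~(in0 ^ in3))) ^ ((in0 & (~(in0 ^ in3))) | in2))
u6 = ~(in1 ^ u5) = ~(in1 ^ (in0 ^ ((in0 & (~(in0 ^ in3))) ^ ((in0 & (~(in0 ^ in3))) | in2))))
At in0=0, in1=0, in2=0, in3=0: circuit gives 1, formula gives 0.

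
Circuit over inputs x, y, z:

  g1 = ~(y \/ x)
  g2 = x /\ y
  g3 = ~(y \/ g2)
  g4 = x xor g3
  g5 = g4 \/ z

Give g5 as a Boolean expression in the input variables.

g2 = x /\ y
g3 = ~(y \/ g2) = ~(y \/ (x /\ y))
g4 = x xor g3 = x xor (~(y \/ (x /\ y)))
g5 = g4 \/ z = (x xor (~(y \/ (x /\ y)))) \/ z

(x xor (~(y \/ (x /\ y)))) \/ z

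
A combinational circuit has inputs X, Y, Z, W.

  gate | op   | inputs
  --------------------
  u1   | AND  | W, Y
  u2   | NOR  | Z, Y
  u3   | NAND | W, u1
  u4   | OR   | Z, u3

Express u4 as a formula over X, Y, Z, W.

Z OR (W NAND (W AND Y))

u1 = W AND Y
u3 = W NAND u1 = W NAND (W AND Y)
u4 = Z OR u3 = Z OR (W NAND (W AND Y))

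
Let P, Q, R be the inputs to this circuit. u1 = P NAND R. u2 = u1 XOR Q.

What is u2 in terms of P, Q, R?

u1 = P NAND R
u2 = u1 XOR Q = (P NAND R) XOR Q

(P NAND R) XOR Q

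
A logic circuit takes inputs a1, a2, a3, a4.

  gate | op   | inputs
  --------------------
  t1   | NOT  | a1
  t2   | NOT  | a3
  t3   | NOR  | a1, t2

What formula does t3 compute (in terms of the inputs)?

t2 = NOT a3
t3 = a1 NOR t2 = a1 NOR NOT a3

a1 NOR NOT a3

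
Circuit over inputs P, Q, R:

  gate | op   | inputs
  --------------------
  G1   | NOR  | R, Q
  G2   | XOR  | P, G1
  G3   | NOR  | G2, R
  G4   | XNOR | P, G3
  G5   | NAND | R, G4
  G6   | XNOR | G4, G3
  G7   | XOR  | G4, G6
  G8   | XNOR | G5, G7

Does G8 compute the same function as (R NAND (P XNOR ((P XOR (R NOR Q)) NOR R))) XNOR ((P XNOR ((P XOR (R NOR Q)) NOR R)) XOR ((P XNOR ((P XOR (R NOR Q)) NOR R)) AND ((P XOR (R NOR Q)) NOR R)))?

G1 = R NOR Q
G2 = P XOR G1 = P XOR (R NOR Q)
G3 = G2 NOR R = (P XOR (R NOR Q)) NOR R
G4 = P XNOR G3 = P XNOR ((P XOR (R NOR Q)) NOR R)
G5 = R NAND G4 = R NAND (P XNOR ((P XOR (R NOR Q)) NOR R))
G6 = G4 XNOR G3 = (P XNOR ((P XOR (R NOR Q)) NOR R)) XNOR ((P XOR (R NOR Q)) NOR R)
G7 = G4 XOR G6 = (P XNOR ((P XOR (R NOR Q)) NOR R)) XOR ((P XNOR ((P XOR (R NOR Q)) NOR R)) XNOR ((P XOR (R NOR Q)) NOR R))
G8 = G5 XNOR G7 = (R NAND (P XNOR ((P XOR (R NOR Q)) NOR R))) XNOR ((P XNOR ((P XOR (R NOR Q)) NOR R)) XOR ((P XNOR ((P XOR (R NOR Q)) NOR R)) XNOR ((P XOR (R NOR Q)) NOR R)))
At P=1, Q=0, R=1: circuit gives 1, formula gives 0.

No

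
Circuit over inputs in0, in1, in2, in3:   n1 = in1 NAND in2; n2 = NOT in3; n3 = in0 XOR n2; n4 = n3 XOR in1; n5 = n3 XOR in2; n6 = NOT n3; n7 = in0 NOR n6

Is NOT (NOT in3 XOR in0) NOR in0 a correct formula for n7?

Yes

n2 = NOT in3
n3 = in0 XOR n2 = in0 XOR NOT in3
n6 = NOT n3 = NOT (in0 XOR NOT in3)
n7 = in0 NOR n6 = in0 NOR NOT (in0 XOR NOT in3)
At in0=0, in1=0, in2=0, in3=1: circuit gives 0, formula gives 0.
At in0=0, in1=0, in2=0, in3=0: circuit gives 1, formula gives 1.
Agrees on all 16 inputs.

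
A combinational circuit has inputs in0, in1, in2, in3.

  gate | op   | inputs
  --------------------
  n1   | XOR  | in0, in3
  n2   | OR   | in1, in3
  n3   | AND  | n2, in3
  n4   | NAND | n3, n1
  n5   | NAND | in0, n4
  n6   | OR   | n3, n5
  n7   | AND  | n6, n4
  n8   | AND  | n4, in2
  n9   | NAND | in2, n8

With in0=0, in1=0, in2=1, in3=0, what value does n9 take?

0

n1 = 0 XOR 0 = 0
n2 = 0 OR 0 = 0
n3 = 0 AND 0 = 0
n4 = 0 NAND 0 = 1
n8 = 1 AND 1 = 1
n9 = 1 NAND 1 = 0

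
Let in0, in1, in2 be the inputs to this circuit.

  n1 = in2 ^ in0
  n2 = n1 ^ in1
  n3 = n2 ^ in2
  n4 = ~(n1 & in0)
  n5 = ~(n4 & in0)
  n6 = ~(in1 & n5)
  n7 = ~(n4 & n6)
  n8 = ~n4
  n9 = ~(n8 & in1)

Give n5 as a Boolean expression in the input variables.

~((~((in2 ^ in0) & in0)) & in0)

n1 = in2 ^ in0
n4 = ~(n1 & in0) = ~((in2 ^ in0) & in0)
n5 = ~(n4 & in0) = ~((~((in2 ^ in0) & in0)) & in0)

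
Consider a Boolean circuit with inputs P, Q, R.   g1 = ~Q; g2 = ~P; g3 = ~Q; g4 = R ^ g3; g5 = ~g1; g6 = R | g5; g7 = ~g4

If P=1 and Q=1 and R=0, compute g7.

1

g3 = ~1 = 0
g4 = 0 ^ 0 = 0
g7 = ~0 = 1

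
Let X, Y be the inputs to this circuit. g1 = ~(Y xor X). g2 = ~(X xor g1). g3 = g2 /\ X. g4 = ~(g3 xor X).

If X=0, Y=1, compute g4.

1

g1 = ~(1 xor 0) = 0
g2 = ~(0 xor 0) = 1
g3 = 1 /\ 0 = 0
g4 = ~(0 xor 0) = 1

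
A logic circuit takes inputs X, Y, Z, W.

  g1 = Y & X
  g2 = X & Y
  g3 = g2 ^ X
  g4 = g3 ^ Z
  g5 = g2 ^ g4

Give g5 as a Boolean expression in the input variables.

(X & Y) ^ (((X & Y) ^ X) ^ Z)

g2 = X & Y
g3 = g2 ^ X = (X & Y) ^ X
g4 = g3 ^ Z = ((X & Y) ^ X) ^ Z
g5 = g2 ^ g4 = (X & Y) ^ (((X & Y) ^ X) ^ Z)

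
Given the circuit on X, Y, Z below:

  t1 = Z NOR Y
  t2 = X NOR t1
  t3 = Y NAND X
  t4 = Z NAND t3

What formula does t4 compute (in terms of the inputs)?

Z NAND (Y NAND X)

t3 = Y NAND X
t4 = Z NAND t3 = Z NAND (Y NAND X)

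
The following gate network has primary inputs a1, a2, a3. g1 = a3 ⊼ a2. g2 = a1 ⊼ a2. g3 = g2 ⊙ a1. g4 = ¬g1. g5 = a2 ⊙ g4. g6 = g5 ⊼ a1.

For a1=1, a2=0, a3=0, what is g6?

0

g1 = 0 ⊼ 0 = 1
g4 = ¬1 = 0
g5 = 0 ⊙ 0 = 1
g6 = 1 ⊼ 1 = 0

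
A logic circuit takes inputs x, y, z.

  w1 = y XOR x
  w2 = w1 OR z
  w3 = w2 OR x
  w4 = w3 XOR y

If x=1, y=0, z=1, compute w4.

1

w1 = 0 XOR 1 = 1
w2 = 1 OR 1 = 1
w3 = 1 OR 1 = 1
w4 = 1 XOR 0 = 1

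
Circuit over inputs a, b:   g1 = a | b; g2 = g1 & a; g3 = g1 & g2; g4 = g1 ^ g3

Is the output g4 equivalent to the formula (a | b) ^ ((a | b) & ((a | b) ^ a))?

g1 = a | b
g2 = g1 & a = (a | b) & a
g3 = g1 & g2 = (a | b) & ((a | b) & a)
g4 = g1 ^ g3 = (a | b) ^ ((a | b) & ((a | b) & a))
At a=0, b=1: circuit gives 1, formula gives 0.

No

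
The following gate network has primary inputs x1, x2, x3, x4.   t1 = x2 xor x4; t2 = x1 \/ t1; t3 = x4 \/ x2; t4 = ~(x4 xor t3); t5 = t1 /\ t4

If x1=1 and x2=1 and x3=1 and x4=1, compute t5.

t1 = 1 xor 1 = 0
t3 = 1 \/ 1 = 1
t4 = ~(1 xor 1) = 1
t5 = 0 /\ 1 = 0

0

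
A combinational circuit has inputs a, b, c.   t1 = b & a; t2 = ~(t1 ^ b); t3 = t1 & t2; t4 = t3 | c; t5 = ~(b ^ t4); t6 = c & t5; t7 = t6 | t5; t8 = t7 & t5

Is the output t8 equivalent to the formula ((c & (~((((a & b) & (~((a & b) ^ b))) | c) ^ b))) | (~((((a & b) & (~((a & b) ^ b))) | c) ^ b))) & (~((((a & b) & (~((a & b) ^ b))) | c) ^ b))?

t1 = b & a
t2 = ~(t1 ^ b) = ~((b & a) ^ b)
t3 = t1 & t2 = (b & a) & (~((b & a) ^ b))
t4 = t3 | c = ((b & a) & (~((b & a) ^ b))) | c
t5 = ~(b ^ t4) = ~(b ^ (((b & a) & (~((b & a) ^ b))) | c))
t6 = c & t5 = c & (~(b ^ (((b & a) & (~((b & a) ^ b))) | c)))
t7 = t6 | t5 = (c & (~(b ^ (((b & a) & (~((b & a) ^ b))) | c)))) | (~(b ^ (((b & a) & (~((b & a) ^ b))) | c)))
t8 = t7 & t5 = ((c & (~(b ^ (((b & a) & (~((b & a) ^ b))) | c)))) | (~(b ^ (((b & a) & (~((b & a) ^ b))) | c)))) & (~(b ^ (((b & a) & (~((b & a) ^ b))) | c)))
At a=0, b=0, c=1: circuit gives 0, formula gives 0.
At a=0, b=0, c=0: circuit gives 1, formula gives 1.
Agrees on all 8 inputs.

Yes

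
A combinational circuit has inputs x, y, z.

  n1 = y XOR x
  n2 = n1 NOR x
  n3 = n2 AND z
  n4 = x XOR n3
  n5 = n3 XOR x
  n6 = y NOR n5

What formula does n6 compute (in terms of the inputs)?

n1 = y XOR x
n2 = n1 NOR x = (y XOR x) NOR x
n3 = n2 AND z = ((y XOR x) NOR x) AND z
n5 = n3 XOR x = (((y XOR x) NOR x) AND z) XOR x
n6 = y NOR n5 = y NOR ((((y XOR x) NOR x) AND z) XOR x)

y NOR ((((y XOR x) NOR x) AND z) XOR x)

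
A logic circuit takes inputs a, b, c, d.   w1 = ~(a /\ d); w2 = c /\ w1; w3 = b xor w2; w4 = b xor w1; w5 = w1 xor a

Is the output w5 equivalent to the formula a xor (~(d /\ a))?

Yes

w1 = ~(a /\ d)
w5 = w1 xor a = (~(a /\ d)) xor a
At a=1, b=0, c=0, d=0: circuit gives 0, formula gives 0.
At a=0, b=0, c=0, d=0: circuit gives 1, formula gives 1.
Agrees on all 16 inputs.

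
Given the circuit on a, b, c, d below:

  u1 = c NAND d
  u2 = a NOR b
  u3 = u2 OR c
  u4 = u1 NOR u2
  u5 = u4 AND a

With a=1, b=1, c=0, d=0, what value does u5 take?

0

u1 = 0 NAND 0 = 1
u2 = 1 NOR 1 = 0
u4 = 1 NOR 0 = 0
u5 = 0 AND 1 = 0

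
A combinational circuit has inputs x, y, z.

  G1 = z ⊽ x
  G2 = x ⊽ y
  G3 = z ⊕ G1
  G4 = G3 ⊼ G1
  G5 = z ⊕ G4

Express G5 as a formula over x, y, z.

G1 = z ⊽ x
G3 = z ⊕ G1 = z ⊕ (z ⊽ x)
G4 = G3 ⊼ G1 = (z ⊕ (z ⊽ x)) ⊼ (z ⊽ x)
G5 = z ⊕ G4 = z ⊕ ((z ⊕ (z ⊽ x)) ⊼ (z ⊽ x))

z ⊕ ((z ⊕ (z ⊽ x)) ⊼ (z ⊽ x))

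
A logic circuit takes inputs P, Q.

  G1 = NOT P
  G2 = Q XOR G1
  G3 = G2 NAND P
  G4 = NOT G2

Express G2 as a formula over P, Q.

G1 = NOT P
G2 = Q XOR G1 = Q XOR NOT P

Q XOR NOT P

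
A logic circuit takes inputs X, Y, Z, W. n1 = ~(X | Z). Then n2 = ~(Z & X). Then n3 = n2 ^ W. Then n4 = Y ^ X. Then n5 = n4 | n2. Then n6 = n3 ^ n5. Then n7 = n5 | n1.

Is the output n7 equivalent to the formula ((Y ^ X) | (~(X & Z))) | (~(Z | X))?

n1 = ~(X | Z)
n2 = ~(Z & X)
n4 = Y ^ X
n5 = n4 | n2 = (Y ^ X) | (~(Z & X))
n7 = n5 | n1 = ((Y ^ X) | (~(Z & X))) | (~(X | Z))
At X=1, Y=1, Z=1, W=0: circuit gives 0, formula gives 0.
At X=0, Y=0, Z=0, W=0: circuit gives 1, formula gives 1.
Agrees on all 16 inputs.

Yes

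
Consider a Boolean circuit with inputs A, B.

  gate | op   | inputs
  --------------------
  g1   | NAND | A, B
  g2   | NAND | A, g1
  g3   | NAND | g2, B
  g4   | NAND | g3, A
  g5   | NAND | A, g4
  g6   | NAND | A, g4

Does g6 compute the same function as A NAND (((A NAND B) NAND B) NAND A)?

g1 = A NAND B
g2 = A NAND g1 = A NAND (A NAND B)
g3 = g2 NAND B = (A NAND (A NAND B)) NAND B
g4 = g3 NAND A = ((A NAND (A NAND B)) NAND B) NAND A
g6 = A NAND g4 = A NAND (((A NAND (A NAND B)) NAND B) NAND A)
At A=1, B=1: circuit gives 0, formula gives 1.

No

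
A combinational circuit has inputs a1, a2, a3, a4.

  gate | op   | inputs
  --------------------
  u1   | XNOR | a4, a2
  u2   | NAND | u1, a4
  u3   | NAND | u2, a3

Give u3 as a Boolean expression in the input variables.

((a4 XNOR a2) NAND a4) NAND a3

u1 = a4 XNOR a2
u2 = u1 NAND a4 = (a4 XNOR a2) NAND a4
u3 = u2 NAND a3 = ((a4 XNOR a2) NAND a4) NAND a3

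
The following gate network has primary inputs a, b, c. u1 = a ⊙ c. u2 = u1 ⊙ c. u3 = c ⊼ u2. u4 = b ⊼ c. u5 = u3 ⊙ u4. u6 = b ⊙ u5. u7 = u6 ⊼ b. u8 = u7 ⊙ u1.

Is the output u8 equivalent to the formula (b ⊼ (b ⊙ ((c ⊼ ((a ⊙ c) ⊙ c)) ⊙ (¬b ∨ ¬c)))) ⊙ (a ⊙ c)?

u1 = a ⊙ c
u2 = u1 ⊙ c = (a ⊙ c) ⊙ c
u3 = c ⊼ u2 = c ⊼ ((a ⊙ c) ⊙ c)
u4 = b ⊼ c
u5 = u3 ⊙ u4 = (c ⊼ ((a ⊙ c) ⊙ c)) ⊙ (b ⊼ c)
u6 = b ⊙ u5 = b ⊙ ((c ⊼ ((a ⊙ c) ⊙ c)) ⊙ (b ⊼ c))
u7 = u6 ⊼ b = (b ⊙ ((c ⊼ ((a ⊙ c) ⊙ c)) ⊙ (b ⊼ c))) ⊼ b
u8 = u7 ⊙ u1 = ((b ⊙ ((c ⊼ ((a ⊙ c) ⊙ c)) ⊙ (b ⊼ c))) ⊼ b) ⊙ (a ⊙ c)
At a=0, b=0, c=1: circuit gives 0, formula gives 0.
At a=0, b=0, c=0: circuit gives 1, formula gives 1.
Agrees on all 8 inputs.

Yes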